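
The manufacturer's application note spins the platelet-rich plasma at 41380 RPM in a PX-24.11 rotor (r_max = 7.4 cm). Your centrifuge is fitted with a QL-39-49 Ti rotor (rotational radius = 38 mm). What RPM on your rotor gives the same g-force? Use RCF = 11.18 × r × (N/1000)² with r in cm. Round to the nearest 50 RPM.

RCF = 11.18 × r × (N/1000)²
RCF_original = 11.18 × 7.4 × (41.38)² = 11.18 × 7.4 × 1,712.3044 ≈ 141,662.4 × g
Your rotor: r = 38 mm = 3.8 cm
141,662.4 = 11.18 × 3.8 × (N/1000)²
(N/1000)² = 141,662.4 / 42.484 = 3334.488
N = 1000 × √3334.488 ≈ 57,745.0

≈ 57750 RPM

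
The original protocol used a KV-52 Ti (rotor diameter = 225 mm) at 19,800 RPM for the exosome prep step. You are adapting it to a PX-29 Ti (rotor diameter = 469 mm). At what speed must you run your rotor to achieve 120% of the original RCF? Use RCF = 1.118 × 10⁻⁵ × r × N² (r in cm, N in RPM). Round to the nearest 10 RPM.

≈ 15020 RPM

Original rotor: r = 225 mm / 2 = 112.5 mm = 11.25 cm
RCF_original = 1.118 × 10⁻⁵ × 11.25 × (19800)² = 1.118 × 10⁻⁵ × 11.25 × 392,040,000 ≈ 49,308.8 × g
Target RCF = 1.2 × 49,308.8 ≈ 59,170.6 × g
Your rotor: r = 469 mm / 2 = 234.5 mm = 23.45 cm
59,170.6 = 1.118 × 10⁻⁵ × 23.45 × N²
N² = 59,170.6 / (26.2171 × 10⁻⁵) = 225,694,680
N ≈ √225,694,680 ≈ 15,023.1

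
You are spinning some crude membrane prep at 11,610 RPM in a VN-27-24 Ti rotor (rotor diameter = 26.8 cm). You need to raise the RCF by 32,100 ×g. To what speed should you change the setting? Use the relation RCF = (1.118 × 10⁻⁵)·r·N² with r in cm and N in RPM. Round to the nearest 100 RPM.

r = 26.8 / 2 = 13.4 cm
Current RCF = 1.118 × 10⁻⁵ × 13.4 × (11610)² = 1.118 × 10⁻⁵ × 13.4 × 134,792,100 ≈ 20,193.5 × g
Target RCF = 20,193.5 + 32,100 = 52,293.5 × g
N² = 52,293.5 / (14.9812 × 10⁻⁵) = 349,060,823
N ≈ √349,060,823 ≈ 18,683.2

18700 RPM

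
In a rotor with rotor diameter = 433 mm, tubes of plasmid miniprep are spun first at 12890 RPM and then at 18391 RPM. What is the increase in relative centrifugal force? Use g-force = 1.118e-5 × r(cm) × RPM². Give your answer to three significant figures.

r = 433 mm / 2 = 216.5 mm = 21.65 cm
RCF₁ = 1.118 × 10⁻⁵ × 21.65 × (12890)² = 1.118 × 10⁻⁵ × 21.65 × 166,152,100 ≈ 40,216.6 × g
RCF₂ = 1.118 × 10⁻⁵ × 21.65 × (18391)² = 1.118 × 10⁻⁵ × 21.65 × 338,228,881 ≈ 81,867.3 × g
Increase = 81,867.3 − 40,216.6 = 41,650.7

41700 x g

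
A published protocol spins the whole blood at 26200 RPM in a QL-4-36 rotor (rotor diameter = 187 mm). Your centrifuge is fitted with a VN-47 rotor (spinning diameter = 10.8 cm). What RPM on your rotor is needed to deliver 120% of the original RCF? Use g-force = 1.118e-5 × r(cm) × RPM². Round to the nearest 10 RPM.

Original rotor: r = 187 mm / 2 = 93.5 mm = 9.35 cm
RCF_original = 1.118 × 10⁻⁵ × 9.35 × (26200)² = 1.118 × 10⁻⁵ × 9.35 × 686,440,000 ≈ 71,755.6 × g
Target RCF = 1.2 × 71,755.6 ≈ 86,106.7 × g
Your rotor: r = 10.8 / 2 = 5.4 cm
86,106.7 = 1.118 × 10⁻⁵ × 5.4 × N²
N² = 86,106.7 / (6.0372 × 10⁻⁵) = 1,426,268,800
N ≈ √1,426,268,800 ≈ 37,766.0

37770 RPM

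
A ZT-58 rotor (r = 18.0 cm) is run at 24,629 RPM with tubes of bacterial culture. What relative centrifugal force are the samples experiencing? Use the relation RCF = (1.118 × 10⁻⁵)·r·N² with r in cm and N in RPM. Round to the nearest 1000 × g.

RCF = 1.118 × 10⁻⁵ × 18 × (24629)² = 1.118 × 10⁻⁵ × 18 × 606,587,641 ≈ 122,069.7 × g

122000 × g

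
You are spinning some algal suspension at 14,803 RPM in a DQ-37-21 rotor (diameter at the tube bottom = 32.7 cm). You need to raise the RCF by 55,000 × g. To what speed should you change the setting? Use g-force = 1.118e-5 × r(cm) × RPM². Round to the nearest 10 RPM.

≈ 22800 RPM

r = 32.7 / 2 = 16.35 cm
Current RCF = 1.118 × 10⁻⁵ × 16.35 × (14803)² = 1.118 × 10⁻⁵ × 16.35 × 219,128,809 ≈ 40,055.2 × g
Target RCF = 40,055.2 + 55,000 = 95,055.2 × g
N² = 95,055.2 / (18.2793 × 10⁻⁵) = 520,015,537
N ≈ √520,015,537 ≈ 22,803.8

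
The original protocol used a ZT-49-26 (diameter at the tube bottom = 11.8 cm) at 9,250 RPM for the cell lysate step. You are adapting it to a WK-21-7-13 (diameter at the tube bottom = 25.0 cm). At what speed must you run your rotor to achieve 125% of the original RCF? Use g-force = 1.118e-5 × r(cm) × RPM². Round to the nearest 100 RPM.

≈ 7100 RPM

Original rotor: r = 11.8 / 2 = 5.9 cm
RCF = 1.118 × 10⁻⁵ × r × N²
RCF_original = 1.118 × 10⁻⁵ × 5.9 × (9250)² = 1.118 × 10⁻⁵ × 5.9 × 85,562,500 ≈ 5,643.9 × g
Target RCF = 1.25 × 5,643.9 ≈ 7,054.9 × g
Your rotor: r = 25.0 / 2 = 12.5 cm
7,054.9 = 1.118 × 10⁻⁵ × 12.5 × N²
N² = 7,054.9 / (13.975 × 10⁻⁵) = 50,482,290
N ≈ √50,482,290 ≈ 7,105.1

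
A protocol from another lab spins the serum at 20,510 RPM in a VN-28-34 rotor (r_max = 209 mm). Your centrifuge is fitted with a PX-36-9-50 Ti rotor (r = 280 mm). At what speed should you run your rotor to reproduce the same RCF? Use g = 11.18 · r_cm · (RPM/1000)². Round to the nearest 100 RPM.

Original rotor: r = 209 mm = 20.9 cm
RCF_original = 11.18 × 20.9 × (20.51)² = 11.18 × 20.9 × 420.6601 ≈ 98,292.3 × g
Your rotor: r = 280 mm = 28.0 cm
98,292.3 = 11.18 × 28 × (N/1000)²
(N/1000)² = 98,292.3 / 313.04 = 313.9928
N = 1000 × √313.9928 ≈ 17,719.8

17700 RPM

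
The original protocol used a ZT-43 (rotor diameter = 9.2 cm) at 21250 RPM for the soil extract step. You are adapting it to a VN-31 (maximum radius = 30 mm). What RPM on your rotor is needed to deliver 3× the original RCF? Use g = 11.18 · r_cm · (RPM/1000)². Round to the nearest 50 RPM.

Original rotor: r = 9.2 / 2 = 4.6 cm
RCF = 11.18 × r × (N/1000)²
RCF_original = 11.18 × 4.6 × (21.25)² = 11.18 × 4.6 × 451.5625 ≈ 23,223 × g
Target RCF = 3 × 23,223 ≈ 69,669 × g
Your rotor: r = 30 mm = 3.0 cm
69,669 = 11.18 × 3 × (N/1000)²
(N/1000)² = 69,669 / 33.54 = 2077.191
N = 1000 × √2077.191 ≈ 45,576.2

≈ 45600 RPM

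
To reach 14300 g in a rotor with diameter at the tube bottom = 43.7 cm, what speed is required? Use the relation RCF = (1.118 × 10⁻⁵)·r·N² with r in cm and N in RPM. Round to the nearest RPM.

r = 43.7 / 2 = 21.85 cm
14,300 = 1.118 × 10⁻⁵ × 21.85 × N²
N² = 14,300 / (24.4283 × 10⁻⁵) = 58,538,662
N ≈ √58,538,662 ≈ 7,651.1

≈ 7651 RPM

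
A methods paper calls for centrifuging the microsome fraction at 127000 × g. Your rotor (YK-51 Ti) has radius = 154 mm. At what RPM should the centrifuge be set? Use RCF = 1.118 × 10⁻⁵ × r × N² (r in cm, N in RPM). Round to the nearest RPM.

r = 154 mm = 15.4 cm
RCF = 1.118 × 10⁻⁵ × r × N²
127,000 = 1.118 × 10⁻⁵ × 15.4 × N²
N² = 127,000 / (17.2172 × 10⁻⁵) = 737,634,459
N ≈ √737,634,459 ≈ 27,159.4

≈ 27159 RPM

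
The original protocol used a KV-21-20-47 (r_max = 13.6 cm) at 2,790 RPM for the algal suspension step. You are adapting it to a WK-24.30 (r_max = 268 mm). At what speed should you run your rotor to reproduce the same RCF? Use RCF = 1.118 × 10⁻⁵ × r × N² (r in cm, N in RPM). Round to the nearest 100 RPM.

2000 RPM

RCF_original = 1.118 × 10⁻⁵ × 13.6 × (2790)² = 1.118 × 10⁻⁵ × 13.6 × 7,784,100 ≈ 1,183.6 × g
Your rotor: r = 268 mm = 26.8 cm
1,183.6 = 1.118 × 10⁻⁵ × 26.8 × N²
N² = 1,183.6 / (29.9624 × 10⁻⁵) = 3,950,284
N ≈ √3,950,284 ≈ 1,987.5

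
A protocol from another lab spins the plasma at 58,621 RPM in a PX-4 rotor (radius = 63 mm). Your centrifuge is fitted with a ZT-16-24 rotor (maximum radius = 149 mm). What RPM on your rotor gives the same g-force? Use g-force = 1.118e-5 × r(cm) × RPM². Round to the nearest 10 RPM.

38120 RPM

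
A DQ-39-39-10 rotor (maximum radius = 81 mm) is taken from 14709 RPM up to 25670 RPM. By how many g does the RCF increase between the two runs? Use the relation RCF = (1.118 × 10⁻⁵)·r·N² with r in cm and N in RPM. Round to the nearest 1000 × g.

≈ 40000 g

r = 81 mm = 8.1 cm
RCF₁ = 1.118 × 10⁻⁵ × 8.1 × (14709)² = 1.118 × 10⁻⁵ × 8.1 × 216,354,681 ≈ 19,592.6 × g
RCF₂ = 1.118 × 10⁻⁵ × 8.1 × (25670)² = 1.118 × 10⁻⁵ × 8.1 × 658,948,900 ≈ 59,673.1 × g
Increase = 59,673.1 − 19,592.6 = 40,080.5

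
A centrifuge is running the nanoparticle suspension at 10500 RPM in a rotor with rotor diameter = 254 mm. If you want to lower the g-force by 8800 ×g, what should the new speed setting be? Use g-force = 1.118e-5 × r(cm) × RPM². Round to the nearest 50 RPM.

r = 254 mm / 2 = 127 mm = 12.7 cm
Current RCF = 1.118 × 10⁻⁵ × 12.7 × (10500)² = 1.118 × 10⁻⁵ × 12.7 × 110,250,000 ≈ 15,654 × g
Target RCF = 15,654 − 8,800 = 6,854 × g
N² = 6,854 / (14.1986 × 10⁻⁵) = 48,272,365
N ≈ √48,272,365 ≈ 6,947.8

6950 RPM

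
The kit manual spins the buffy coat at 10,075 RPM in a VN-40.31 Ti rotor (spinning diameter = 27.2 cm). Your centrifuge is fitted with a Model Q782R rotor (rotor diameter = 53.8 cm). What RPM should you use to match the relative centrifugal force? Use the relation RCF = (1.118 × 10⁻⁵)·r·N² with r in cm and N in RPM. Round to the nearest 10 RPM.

Original rotor: r = 27.2 / 2 = 13.6 cm
RCF_original = 1.118 × 10⁻⁵ × 13.6 × (10075)² = 1.118 × 10⁻⁵ × 13.6 × 101,505,625 ≈ 15,433.7 × g
Your rotor: r = 53.8 / 2 = 26.9 cm
15,433.7 = 1.118 × 10⁻⁵ × 26.9 × N²
N² = 15,433.7 / (30.0742 × 10⁻⁵) = 51,318,738
N ≈ √51,318,738 ≈ 7,163.7

7160 RPM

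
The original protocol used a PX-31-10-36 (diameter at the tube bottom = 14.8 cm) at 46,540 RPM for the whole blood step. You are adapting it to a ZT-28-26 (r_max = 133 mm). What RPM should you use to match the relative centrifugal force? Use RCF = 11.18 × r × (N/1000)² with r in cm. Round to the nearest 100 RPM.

Original rotor: r = 14.8 / 2 = 7.4 cm
RCF_original = 11.18 × 7.4 × (46.54)² = 11.18 × 7.4 × 2,165.9716 ≈ 179,195.2 × g
Your rotor: r = 133 mm = 13.3 cm
179,195.2 = 11.18 × 13.3 × (N/1000)²
(N/1000)² = 179,195.2 / 148.694 = 1205.127
N = 1000 × √1205.127 ≈ 34,714.9

≈ 34700 RPM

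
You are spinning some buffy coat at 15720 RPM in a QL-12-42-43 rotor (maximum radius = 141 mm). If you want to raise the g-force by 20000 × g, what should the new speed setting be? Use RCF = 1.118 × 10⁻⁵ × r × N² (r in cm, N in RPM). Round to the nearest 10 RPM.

N₂ ≈ 19340 RPM

r = 141 mm = 14.1 cm
Current RCF = 1.118 × 10⁻⁵ × 14.1 × (15720)² = 1.118 × 10⁻⁵ × 14.1 × 247,118,400 ≈ 38,955.3 × g
Target RCF = 38,955.3 + 20,000 = 58,955.3 × g
N² = 58,955.3 / (15.7638 × 10⁻⁵) = 373,991,677
N ≈ √373,991,677 ≈ 19,338.9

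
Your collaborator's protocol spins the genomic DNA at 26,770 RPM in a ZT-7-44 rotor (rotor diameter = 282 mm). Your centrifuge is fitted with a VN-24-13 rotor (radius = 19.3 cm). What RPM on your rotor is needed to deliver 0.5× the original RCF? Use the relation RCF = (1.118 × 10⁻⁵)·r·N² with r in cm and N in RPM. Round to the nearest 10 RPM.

16180 RPM

Original rotor: r = 282 mm / 2 = 141 mm = 14.1 cm
RCF = 1.118 × 10⁻⁵ × r × N²
RCF_original = 1.118 × 10⁻⁵ × 14.1 × (26770)² = 1.118 × 10⁻⁵ × 14.1 × 716,632,900 ≈ 112,968.6 × g
Target RCF = 0.5 × 112,968.6 ≈ 56,484.3 × g
56,484.3 = 1.118 × 10⁻⁵ × 19.3 × N²
N² = 56,484.3 / (21.5774 × 10⁻⁵) = 261,775,283
N ≈ √261,775,283 ≈ 16,179.5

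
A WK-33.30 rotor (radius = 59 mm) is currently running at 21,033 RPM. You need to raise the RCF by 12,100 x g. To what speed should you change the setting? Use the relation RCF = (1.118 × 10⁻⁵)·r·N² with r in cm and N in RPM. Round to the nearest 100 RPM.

N₂ ≈ 25000 RPM

r = 59 mm = 5.9 cm
Current RCF = 1.118 × 10⁻⁵ × 5.9 × (21033)² = 1.118 × 10⁻⁵ × 5.9 × 442,387,089 ≈ 29,180.7 × g
Target RCF = 29,180.7 + 12,100 = 41,280.7 × g
N² = 41,280.7 / (6.5962 × 10⁻⁵) = 625,825,475
N ≈ √625,825,475 ≈ 25,016.5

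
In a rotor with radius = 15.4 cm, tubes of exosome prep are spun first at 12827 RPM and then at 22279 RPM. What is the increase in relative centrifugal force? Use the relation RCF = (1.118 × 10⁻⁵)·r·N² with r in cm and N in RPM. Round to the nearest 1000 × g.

≈ 57000 g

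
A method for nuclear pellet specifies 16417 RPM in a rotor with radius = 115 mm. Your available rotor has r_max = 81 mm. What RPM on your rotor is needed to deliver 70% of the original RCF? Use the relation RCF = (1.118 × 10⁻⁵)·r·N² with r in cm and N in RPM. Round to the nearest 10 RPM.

≈ 16370 RPM

Original rotor: r = 115 mm = 11.5 cm
RCF_original = 1.118 × 10⁻⁵ × 11.5 × (16417)² = 1.118 × 10⁻⁵ × 11.5 × 269,517,889 ≈ 34,651.9 × g
Target RCF = 0.7 × 34,651.9 ≈ 24,256.3 × g
Your rotor: r = 81 mm = 8.1 cm
24,256.3 = 1.118 × 10⁻⁵ × 8.1 × N²
N² = 24,256.3 / (9.0558 × 10⁻⁵) = 267,853,751
N ≈ √267,853,751 ≈ 16,366.2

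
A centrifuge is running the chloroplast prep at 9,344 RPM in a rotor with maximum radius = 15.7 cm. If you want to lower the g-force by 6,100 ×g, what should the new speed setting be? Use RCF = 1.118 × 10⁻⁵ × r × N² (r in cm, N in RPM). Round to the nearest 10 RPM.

Current RCF = 1.118 × 10⁻⁵ × 15.7 × (9344)² = 1.118 × 10⁻⁵ × 15.7 × 87,310,336 ≈ 15,325.2 × g
Target RCF = 15,325.2 − 6,100 = 9,225.2 × g
N² = 9,225.2 / (17.5526 × 10⁻⁵) = 52,557,456
N ≈ √52,557,456 ≈ 7,249.7

≈ 7250 RPM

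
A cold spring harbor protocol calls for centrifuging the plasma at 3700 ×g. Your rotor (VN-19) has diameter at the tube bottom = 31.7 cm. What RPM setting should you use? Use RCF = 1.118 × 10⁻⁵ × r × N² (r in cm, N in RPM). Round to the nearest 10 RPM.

≈ 4570 RPM

r = 31.7 / 2 = 15.85 cm
3,700 = 1.118 × 10⁻⁵ × 15.85 × N²
N² = 3,700 / (17.7203 × 10⁻⁵) = 20,880,008
N ≈ √20,880,008 ≈ 4,569.5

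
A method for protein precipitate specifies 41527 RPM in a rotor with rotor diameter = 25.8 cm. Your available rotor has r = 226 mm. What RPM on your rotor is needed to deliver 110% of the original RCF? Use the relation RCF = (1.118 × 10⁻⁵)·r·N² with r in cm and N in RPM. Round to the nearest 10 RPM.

≈ 32910 RPM

Original rotor: r = 25.8 / 2 = 12.9 cm
RCF_original = 1.118 × 10⁻⁵ × 12.9 × (41527)² = 1.118 × 10⁻⁵ × 12.9 × 1,724,491,729 ≈ 248,709.6 × g
Target RCF = 1.1 × 248,709.6 ≈ 273,580.6 × g
Your rotor: r = 226 mm = 22.6 cm
273,580.6 = 1.118 × 10⁻⁵ × 22.6 × N²
N² = 273,580.6 / (25.2668 × 10⁻⁵) = 1,082,767,109
N ≈ √1,082,767,109 ≈ 32,905.4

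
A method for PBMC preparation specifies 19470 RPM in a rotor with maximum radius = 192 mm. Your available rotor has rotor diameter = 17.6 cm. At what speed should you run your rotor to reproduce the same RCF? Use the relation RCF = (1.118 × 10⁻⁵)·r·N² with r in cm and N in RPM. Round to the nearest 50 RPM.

Original rotor: r = 192 mm = 19.2 cm
RCF = 1.118 × 10⁻⁵ × r × N²
RCF_original = 1.118 × 10⁻⁵ × 19.2 × (19470)² = 1.118 × 10⁻⁵ × 19.2 × 379,080,900 ≈ 81,372 × g
Your rotor: r = 17.6 / 2 = 8.8 cm
81,372 = 1.118 × 10⁻⁵ × 8.8 × N²
N² = 81,372 / (9.8384 × 10⁻⁵) = 827,085,705
N ≈ √827,085,705 ≈ 28,759.1

≈ 28750 RPM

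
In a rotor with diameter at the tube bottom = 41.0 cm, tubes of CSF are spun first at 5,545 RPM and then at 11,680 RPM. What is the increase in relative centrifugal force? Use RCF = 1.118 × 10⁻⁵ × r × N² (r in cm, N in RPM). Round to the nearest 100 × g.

≈ 24200 x g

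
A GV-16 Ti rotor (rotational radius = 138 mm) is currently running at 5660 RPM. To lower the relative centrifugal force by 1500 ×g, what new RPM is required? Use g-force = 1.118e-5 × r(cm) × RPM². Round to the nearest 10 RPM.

N₂ ≈ 4720 RPM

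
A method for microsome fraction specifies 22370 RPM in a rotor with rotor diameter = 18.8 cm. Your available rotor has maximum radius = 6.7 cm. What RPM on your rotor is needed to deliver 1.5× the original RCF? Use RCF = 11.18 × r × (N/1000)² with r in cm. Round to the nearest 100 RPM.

32500 RPM

Original rotor: r = 18.8 / 2 = 9.4 cm
RCF = 11.18 × r × (N/1000)²
RCF_original = 11.18 × 9.4 × (22.37)² = 11.18 × 9.4 × 500.4169 ≈ 52,589.8 × g
Target RCF = 1.5 × 52,589.8 ≈ 78,884.7 × g
78,884.7 = 11.18 × 6.7 × (N/1000)²
(N/1000)² = 78,884.7 / 74.906 = 1053.116
N = 1000 × √1053.116 ≈ 32,451.7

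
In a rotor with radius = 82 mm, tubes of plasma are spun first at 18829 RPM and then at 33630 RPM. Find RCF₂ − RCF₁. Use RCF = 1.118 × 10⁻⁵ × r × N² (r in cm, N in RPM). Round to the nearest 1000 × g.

r = 82 mm = 8.2 cm
RCF₁ = 1.118 × 10⁻⁵ × 8.2 × (18829)² = 1.118 × 10⁻⁵ × 8.2 × 354,531,241 ≈ 32,502 × g
RCF₂ = 1.118 × 10⁻⁵ × 8.2 × (33630)² = 1.118 × 10⁻⁵ × 8.2 × 1,130,976,900 ≈ 103,683.4 × g
Increase = 103,683.4 − 32,502 = 71,181.4

71000 × g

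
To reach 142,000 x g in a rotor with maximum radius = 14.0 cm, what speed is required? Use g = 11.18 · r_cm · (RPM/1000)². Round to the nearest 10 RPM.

≈ 30120 RPM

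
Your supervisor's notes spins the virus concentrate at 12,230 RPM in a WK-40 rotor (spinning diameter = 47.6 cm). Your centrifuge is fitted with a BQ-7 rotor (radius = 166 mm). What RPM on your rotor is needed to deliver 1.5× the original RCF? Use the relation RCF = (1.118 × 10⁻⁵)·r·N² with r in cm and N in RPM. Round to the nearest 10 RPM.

17940 RPM

Original rotor: r = 47.6 / 2 = 23.8 cm
RCF = 1.118 × 10⁻⁵ × r × N²
RCF_original = 1.118 × 10⁻⁵ × 23.8 × (12230)² = 1.118 × 10⁻⁵ × 23.8 × 149,572,900 ≈ 39,799 × g
Target RCF = 1.5 × 39,799 ≈ 59,698.5 × g
Your rotor: r = 166 mm = 16.6 cm
59,698.5 = 1.118 × 10⁻⁵ × 16.6 × N²
N² = 59,698.5 / (18.5588 × 10⁻⁵) = 321,672,199
N ≈ √321,672,199 ≈ 17,935.2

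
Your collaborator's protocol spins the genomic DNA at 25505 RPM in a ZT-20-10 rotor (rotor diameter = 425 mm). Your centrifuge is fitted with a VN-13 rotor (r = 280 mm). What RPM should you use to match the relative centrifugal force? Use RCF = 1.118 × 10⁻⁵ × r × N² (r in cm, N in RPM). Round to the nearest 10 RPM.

22220 RPM

Original rotor: r = 425 mm / 2 = 212.5 mm = 21.25 cm
RCF = 1.118 × 10⁻⁵ × r × N²
RCF_original = 1.118 × 10⁻⁵ × 21.25 × (25505)² = 1.118 × 10⁻⁵ × 21.25 × 650,505,025 ≈ 154,543.7 × g
Your rotor: r = 280 mm = 28.0 cm
154,543.7 = 1.118 × 10⁻⁵ × 28 × N²
N² = 154,543.7 / (31.304 × 10⁻⁵) = 493,686,749
N ≈ √493,686,749 ≈ 22,219.1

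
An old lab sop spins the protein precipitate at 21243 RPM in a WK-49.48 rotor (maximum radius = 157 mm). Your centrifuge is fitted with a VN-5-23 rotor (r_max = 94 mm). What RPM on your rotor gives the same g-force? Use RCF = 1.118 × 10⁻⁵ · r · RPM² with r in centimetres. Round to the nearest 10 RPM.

≈ 27450 RPM

Original rotor: r = 157 mm = 15.7 cm
RCF_original = 1.118 × 10⁻⁵ × 15.7 × (21243)² = 1.118 × 10⁻⁵ × 15.7 × 451,265,049 ≈ 79,208.7 × g
Your rotor: r = 94 mm = 9.4 cm
79,208.7 = 1.118 × 10⁻⁵ × 9.4 × N²
N² = 79,208.7 / (10.5092 × 10⁻⁵) = 753,708,179
N ≈ √753,708,179 ≈ 27,453.7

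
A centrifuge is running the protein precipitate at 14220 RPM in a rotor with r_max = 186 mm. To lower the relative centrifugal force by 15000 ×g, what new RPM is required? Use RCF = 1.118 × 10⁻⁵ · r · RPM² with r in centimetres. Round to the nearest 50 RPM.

≈ 11400 RPM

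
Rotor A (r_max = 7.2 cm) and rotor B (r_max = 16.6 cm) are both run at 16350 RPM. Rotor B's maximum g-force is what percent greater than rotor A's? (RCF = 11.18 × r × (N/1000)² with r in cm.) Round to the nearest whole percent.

At equal RPM, RCF scales linearly with r: ratio = 16.6 / 7.2 = 2.3056.
So rotor B delivers 130.6% more g-force.

131%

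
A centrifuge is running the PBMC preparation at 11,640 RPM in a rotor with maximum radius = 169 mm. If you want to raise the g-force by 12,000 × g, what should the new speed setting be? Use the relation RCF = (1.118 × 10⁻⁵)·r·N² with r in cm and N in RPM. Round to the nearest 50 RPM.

≈ 14100 RPM

r = 169 mm = 16.9 cm
Current RCF = 1.118 × 10⁻⁵ × 16.9 × (11640)² = 1.118 × 10⁻⁵ × 16.9 × 135,489,600 ≈ 25,599.7 × g
Target RCF = 25,599.7 + 12,000 = 37,599.7 × g
N² = 37,599.7 / (18.8942 × 10⁻⁵) = 199,001,281
N ≈ √199,001,281 ≈ 14,106.8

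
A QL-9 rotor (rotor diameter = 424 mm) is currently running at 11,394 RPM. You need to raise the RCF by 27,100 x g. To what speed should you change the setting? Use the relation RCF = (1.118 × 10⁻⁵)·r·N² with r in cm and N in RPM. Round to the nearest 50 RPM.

≈ 15650 RPM

r = 424 mm / 2 = 212 mm = 21.2 cm
Current RCF = 1.118 × 10⁻⁵ × 21.2 × (11394)² = 1.118 × 10⁻⁵ × 21.2 × 129,823,236 ≈ 30,770.2 × g
Target RCF = 30,770.2 + 27,100 = 57,870.2 × g
N² = 57,870.2 / (23.7016 × 10⁻⁵) = 244,161,576
N ≈ √244,161,576 ≈ 15,625.7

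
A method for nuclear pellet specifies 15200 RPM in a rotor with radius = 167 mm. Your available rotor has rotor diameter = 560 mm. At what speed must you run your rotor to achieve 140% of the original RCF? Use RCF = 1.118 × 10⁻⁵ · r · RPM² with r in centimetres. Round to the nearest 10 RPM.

Original rotor: r = 167 mm = 16.7 cm
RCF_original = 1.118 × 10⁻⁵ × 16.7 × (15200)² = 1.118 × 10⁻⁵ × 16.7 × 231,040,000 ≈ 43,136.6 × g
Target RCF = 1.4 × 43,136.6 ≈ 60,391.2 × g
Your rotor: r = 560 mm / 2 = 280 mm = 28 cm
60,391.2 = 1.118 × 10⁻⁵ × 28 × N²
N² = 60,391.2 / (31.304 × 10⁻⁵) = 192,918,477
N ≈ √192,918,477 ≈ 13,889.5

13890 RPM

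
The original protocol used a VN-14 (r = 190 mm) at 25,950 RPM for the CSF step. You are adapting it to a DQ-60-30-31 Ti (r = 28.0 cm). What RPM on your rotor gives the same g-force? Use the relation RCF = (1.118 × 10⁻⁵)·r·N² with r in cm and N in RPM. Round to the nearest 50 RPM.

≈ 21400 RPM

Original rotor: r = 190 mm = 19.0 cm
RCF_original = 1.118 × 10⁻⁵ × 19 × (25950)² = 1.118 × 10⁻⁵ × 19 × 673,402,500 ≈ 143,044.2 × g
143,044.2 = 1.118 × 10⁻⁵ × 28 × N²
N² = 143,044.2 / (31.304 × 10⁻⁵) = 456,951,827
N ≈ √456,951,827 ≈ 21,376.4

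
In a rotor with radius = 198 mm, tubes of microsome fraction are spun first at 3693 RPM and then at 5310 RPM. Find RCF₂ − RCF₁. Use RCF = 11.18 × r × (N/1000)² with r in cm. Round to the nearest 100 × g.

r = 198 mm = 19.8 cm
RCF₁ = 11.18 × 19.8 × (3.693)² = 11.18 × 19.8 × 13.638249 ≈ 3,019 × g
RCF₂ = 11.18 × 19.8 × (5.31)² = 11.18 × 19.8 × 28.1961 ≈ 6,241.6 × g
Increase = 6,241.6 − 3,019 = 3,222.6

≈ 3200 × g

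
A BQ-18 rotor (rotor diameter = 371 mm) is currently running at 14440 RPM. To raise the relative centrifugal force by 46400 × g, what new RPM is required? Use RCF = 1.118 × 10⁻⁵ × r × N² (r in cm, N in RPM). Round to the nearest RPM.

r = 371 mm / 2 = 185.5 mm = 18.55 cm
Current RCF = 1.118 × 10⁻⁵ × 18.55 × (14440)² = 1.118 × 10⁻⁵ × 18.55 × 208,513,600 ≈ 43,243.4 × g
Target RCF = 43,243.4 + 46,400 = 89,643.4 × g
N² = 89,643.4 / (20.7389 × 10⁻⁵) = 432,247,612
N ≈ √432,247,612 ≈ 20,790.6

N₂ ≈ 20791 RPM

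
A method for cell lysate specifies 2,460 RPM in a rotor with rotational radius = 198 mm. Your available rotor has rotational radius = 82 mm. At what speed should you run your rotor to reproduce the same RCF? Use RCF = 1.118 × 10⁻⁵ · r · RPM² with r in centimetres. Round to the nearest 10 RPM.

Original rotor: r = 198 mm = 19.8 cm
RCF_original = 1.118 × 10⁻⁵ × 19.8 × (2460)² = 1.118 × 10⁻⁵ × 19.8 × 6,051,600 ≈ 1,339.6 × g
Your rotor: r = 82 mm = 8.2 cm
1,339.6 = 1.118 × 10⁻⁵ × 8.2 × N²
N² = 1,339.6 / (9.1676 × 10⁻⁵) = 14,612,330
N ≈ √14,612,330 ≈ 3,822.6

≈ 3820 RPM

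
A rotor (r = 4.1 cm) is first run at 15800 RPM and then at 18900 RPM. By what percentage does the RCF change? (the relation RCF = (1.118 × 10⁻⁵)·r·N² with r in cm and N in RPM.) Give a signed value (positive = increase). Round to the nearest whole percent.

+43%

RCF ∝ N², so the ratio is (18900/15800)² = (1.196203)² = 1.4309.
Change = 1.4309 − 1 = +0.4309 → +43.1%.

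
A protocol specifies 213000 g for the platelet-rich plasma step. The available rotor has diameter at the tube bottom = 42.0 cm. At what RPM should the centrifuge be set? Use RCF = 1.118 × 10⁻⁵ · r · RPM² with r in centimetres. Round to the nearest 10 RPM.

≈ 30120 RPM

r = 42.0 / 2 = 21 cm
213,000 = 1.118 × 10⁻⁵ × 21 × N²
N² = 213,000 / (23.478 × 10⁻⁵) = 907,232,303
N ≈ √907,232,303 ≈ 30,120.3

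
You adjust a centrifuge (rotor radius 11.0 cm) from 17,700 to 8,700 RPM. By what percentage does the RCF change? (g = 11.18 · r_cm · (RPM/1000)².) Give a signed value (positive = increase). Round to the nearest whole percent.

-76%

RCF ∝ N², so the ratio is (8700/17700)² = (0.491525)² = 0.2416.
Change = 0.2416 − 1 = -0.7584 → -75.8%.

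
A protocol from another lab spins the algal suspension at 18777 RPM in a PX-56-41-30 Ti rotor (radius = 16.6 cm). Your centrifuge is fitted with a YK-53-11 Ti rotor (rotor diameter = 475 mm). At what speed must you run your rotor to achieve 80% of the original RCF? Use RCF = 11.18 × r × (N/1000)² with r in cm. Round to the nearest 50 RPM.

14050 RPM

RCF = 11.18 × r × (N/1000)²
RCF_original = 11.18 × 16.6 × (18.777)² = 11.18 × 16.6 × 352.575729 ≈ 65,433.8 × g
Target RCF = 0.8 × 65,433.8 ≈ 52,347 × g
Your rotor: r = 475 mm / 2 = 237.5 mm = 23.75 cm
52,347 = 11.18 × 23.75 × (N/1000)²
(N/1000)² = 52,347 / 265.525 = 197.1453
N = 1000 × √197.1453 ≈ 14,040.8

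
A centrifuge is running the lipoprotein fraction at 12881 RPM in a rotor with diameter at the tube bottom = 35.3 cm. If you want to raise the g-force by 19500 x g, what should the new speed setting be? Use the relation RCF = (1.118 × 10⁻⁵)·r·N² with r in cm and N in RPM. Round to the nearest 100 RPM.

r = 35.3 / 2 = 17.65 cm
Current RCF = 1.118 × 10⁻⁵ × 17.65 × (12881)² = 1.118 × 10⁻⁵ × 17.65 × 165,920,161 ≈ 32,740.5 × g
Target RCF = 32,740.5 + 19,500 = 52,240.5 × g
N² = 52,240.5 / (19.7327 × 10⁻⁵) = 264,740,760
N ≈ √264,740,760 ≈ 16,270.9

≈ 16300 RPM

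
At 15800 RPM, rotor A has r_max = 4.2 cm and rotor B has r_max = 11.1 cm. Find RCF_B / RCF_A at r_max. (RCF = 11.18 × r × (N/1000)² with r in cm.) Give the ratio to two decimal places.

At fixed N, RCF ∝ r, so RCF_B/RCF_A = r_B/r_A = 11.1 / 4.2 = 2.6429.

2.64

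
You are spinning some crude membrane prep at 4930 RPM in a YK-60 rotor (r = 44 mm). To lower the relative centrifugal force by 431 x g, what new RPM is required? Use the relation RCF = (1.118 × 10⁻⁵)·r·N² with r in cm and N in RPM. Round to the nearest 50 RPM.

r = 44 mm = 4.4 cm
Current RCF = 1.118 × 10⁻⁵ × 4.4 × (4930)² = 1.118 × 10⁻⁵ × 4.4 × 24,304,900 ≈ 1,195.6 × g
Target RCF = 1,195.6 − 431 = 764.6 × g
N² = 764.6 / (4.9192 × 10⁻⁵) = 15,543,178
N ≈ √15,543,178 ≈ 3,942.5

≈ 3950 RPM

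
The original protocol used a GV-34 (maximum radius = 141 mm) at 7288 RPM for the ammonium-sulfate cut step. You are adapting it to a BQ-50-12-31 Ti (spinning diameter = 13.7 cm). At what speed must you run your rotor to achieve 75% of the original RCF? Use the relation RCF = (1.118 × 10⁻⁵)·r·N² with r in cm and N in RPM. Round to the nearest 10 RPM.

≈ 9060 RPM

Original rotor: r = 141 mm = 14.1 cm
RCF = 1.118 × 10⁻⁵ × r × N²
RCF_original = 1.118 × 10⁻⁵ × 14.1 × (7288)² = 1.118 × 10⁻⁵ × 14.1 × 53,114,944 ≈ 8,372.9 × g
Target RCF = 0.75 × 8,372.9 ≈ 6,279.7 × g
Your rotor: r = 13.7 / 2 = 6.85 cm
6,279.7 = 1.118 × 10⁻⁵ × 6.85 × N²
N² = 6,279.7 / (7.6583 × 10⁻⁵) = 81,998,616
N ≈ √81,998,616 ≈ 9,055.3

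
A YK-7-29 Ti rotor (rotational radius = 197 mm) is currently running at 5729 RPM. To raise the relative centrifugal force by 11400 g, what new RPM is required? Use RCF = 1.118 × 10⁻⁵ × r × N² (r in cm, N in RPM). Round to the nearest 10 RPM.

≈ 9200 RPM

r = 197 mm = 19.7 cm
Current RCF = 1.118 × 10⁻⁵ × 19.7 × (5729)² = 1.118 × 10⁻⁵ × 19.7 × 32,821,441 ≈ 7,228.8 × g
Target RCF = 7,228.8 + 11,400 = 18,628.8 × g
N² = 18,628.8 / (22.0246 × 10⁻⁵) = 84,581,786
N ≈ √84,581,786 ≈ 9,196.8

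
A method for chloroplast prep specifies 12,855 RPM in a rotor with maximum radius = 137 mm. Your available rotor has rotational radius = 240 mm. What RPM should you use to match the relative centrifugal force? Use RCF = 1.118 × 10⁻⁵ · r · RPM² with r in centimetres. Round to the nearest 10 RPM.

Original rotor: r = 137 mm = 13.7 cm
RCF_original = 1.118 × 10⁻⁵ × 13.7 × (12855)² = 1.118 × 10⁻⁵ × 13.7 × 165,251,025 ≈ 25,310.8 × g
Your rotor: r = 240 mm = 24.0 cm
25,310.8 = 1.118 × 10⁻⁵ × 24 × N²
N² = 25,310.8 / (26.832 × 10⁻⁵) = 94,330,650
N ≈ √94,330,650 ≈ 9,712.4

9710 RPM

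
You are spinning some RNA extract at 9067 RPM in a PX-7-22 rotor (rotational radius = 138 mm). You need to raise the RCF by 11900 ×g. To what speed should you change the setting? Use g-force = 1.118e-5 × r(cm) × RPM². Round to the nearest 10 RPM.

N₂ ≈ 12620 RPM

r = 138 mm = 13.8 cm
Current RCF = 1.118 × 10⁻⁵ × 13.8 × (9067)² = 1.118 × 10⁻⁵ × 13.8 × 82,210,489 ≈ 12,683.8 × g
Target RCF = 12,683.8 + 11,900 = 24,583.8 × g
N² = 24,583.8 / (15.4284 × 10⁻⁵) = 159,341,215
N ≈ √159,341,215 ≈ 12,623.0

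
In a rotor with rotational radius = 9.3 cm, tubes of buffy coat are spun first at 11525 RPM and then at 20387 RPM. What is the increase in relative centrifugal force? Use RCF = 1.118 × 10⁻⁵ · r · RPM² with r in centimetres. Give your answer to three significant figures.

RCF₁ = 1.118 × 10⁻⁵ × 9.3 × (11525)² = 1.118 × 10⁻⁵ × 9.3 × 132,825,625 ≈ 13,810.4 × g
RCF₂ = 1.118 × 10⁻⁵ × 9.3 × (20387)² = 1.118 × 10⁻⁵ × 9.3 × 415,629,769 ≈ 43,214.7 × g
Increase = 43,214.7 − 13,810.4 = 29,404.3

≈ 29400 g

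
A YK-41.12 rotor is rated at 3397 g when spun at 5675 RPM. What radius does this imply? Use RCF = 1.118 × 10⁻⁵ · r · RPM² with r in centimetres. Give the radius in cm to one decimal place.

3397 = 1.118 × 10⁻⁵ × r × (5675)²
r = 3397 / (1.118 × 10⁻⁵ × 32,205,625) = 3397 / 360.0589 ≈ 9.435 cm

r ≈ 9.4 cm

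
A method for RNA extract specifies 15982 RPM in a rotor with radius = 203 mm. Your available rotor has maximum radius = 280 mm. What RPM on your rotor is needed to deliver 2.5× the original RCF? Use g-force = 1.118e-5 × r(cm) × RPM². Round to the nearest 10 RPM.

Original rotor: r = 203 mm = 20.3 cm
RCF_original = 1.118 × 10⁻⁵ × 20.3 × (15982)² = 1.118 × 10⁻⁵ × 20.3 × 255,424,324 ≈ 57,969.6 × g
Target RCF = 2.5 × 57,969.6 ≈ 144,924 × g
Your rotor: r = 280 mm = 28.0 cm
144,924 = 1.118 × 10⁻⁵ × 28 × N²
N² = 144,924 / (31.304 × 10⁻⁵) = 462,956,811
N ≈ √462,956,811 ≈ 21,516.4

≈ 21520 RPM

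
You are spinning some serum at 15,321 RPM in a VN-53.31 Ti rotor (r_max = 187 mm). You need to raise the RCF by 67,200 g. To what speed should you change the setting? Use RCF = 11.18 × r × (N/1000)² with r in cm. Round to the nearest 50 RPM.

N₂ ≈ 23600 RPM

r = 187 mm = 18.7 cm
Current RCF = 11.18 × 18.7 × (15.321)² = 11.18 × 18.7 × 234.733041 ≈ 49,074.7 × g
Target RCF = 49,074.7 + 67,200 = 116,274.7 × g
(N/1000)² = 116,274.7 / 209.066 = 556.1626
N = 1000 × √556.1626 ≈ 23,583.1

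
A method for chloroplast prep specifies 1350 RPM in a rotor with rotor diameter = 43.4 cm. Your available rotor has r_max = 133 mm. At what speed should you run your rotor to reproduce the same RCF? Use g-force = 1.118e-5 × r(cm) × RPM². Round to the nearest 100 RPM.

Original rotor: r = 43.4 / 2 = 21.7 cm
RCF_original = 1.118 × 10⁻⁵ × 21.7 × (1350)² = 1.118 × 10⁻⁵ × 21.7 × 1,822,500 ≈ 442.1 × g
Your rotor: r = 133 mm = 13.3 cm
442.1 = 1.118 × 10⁻⁵ × 13.3 × N²
N² = 442.1 / (14.8694 × 10⁻⁵) = 2,973,220
N ≈ √2,973,220 ≈ 1,724.3

≈ 1700 RPM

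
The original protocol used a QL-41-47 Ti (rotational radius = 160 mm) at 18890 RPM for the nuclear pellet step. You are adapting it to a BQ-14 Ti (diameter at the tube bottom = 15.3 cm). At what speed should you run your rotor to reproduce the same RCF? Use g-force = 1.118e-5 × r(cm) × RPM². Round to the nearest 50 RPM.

Original rotor: r = 160 mm = 16.0 cm
RCF = 1.118 × 10⁻⁵ × r × N²
RCF_original = 1.118 × 10⁻⁵ × 16 × (18890)² = 1.118 × 10⁻⁵ × 16 × 356,832,100 ≈ 63,830.1 × g
Your rotor: r = 15.3 / 2 = 7.65 cm
63,830.1 = 1.118 × 10⁻⁵ × 7.65 × N²
N² = 63,830.1 / (8.5527 × 10⁻⁵) = 746,315,199
N ≈ √746,315,199 ≈ 27,318.8

≈ 27300 RPM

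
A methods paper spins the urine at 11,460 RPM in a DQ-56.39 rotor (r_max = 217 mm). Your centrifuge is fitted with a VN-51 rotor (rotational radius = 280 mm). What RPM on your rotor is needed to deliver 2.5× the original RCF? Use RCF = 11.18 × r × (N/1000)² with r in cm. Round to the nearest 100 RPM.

≈ 16000 RPM

Original rotor: r = 217 mm = 21.7 cm
RCF = 11.18 × r × (N/1000)²
RCF_original = 11.18 × 21.7 × (11.46)² = 11.18 × 21.7 × 131.3316 ≈ 31,861.8 × g
Target RCF = 2.5 × 31,861.8 ≈ 79,654.5 × g
Your rotor: r = 280 mm = 28.0 cm
79,654.5 = 11.18 × 28 × (N/1000)²
(N/1000)² = 79,654.5 / 313.04 = 254.4547
N = 1000 × √254.4547 ≈ 15,951.6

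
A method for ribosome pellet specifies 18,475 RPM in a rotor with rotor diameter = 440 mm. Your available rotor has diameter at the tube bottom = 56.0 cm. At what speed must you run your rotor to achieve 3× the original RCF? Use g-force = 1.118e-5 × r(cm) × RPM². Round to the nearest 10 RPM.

Original rotor: r = 440 mm / 2 = 220 mm = 22 cm
RCF_original = 1.118 × 10⁻⁵ × 22 × (18475)² = 1.118 × 10⁻⁵ × 22 × 341,325,625 ≈ 83,952.5 × g
Target RCF = 3 × 83,952.5 ≈ 251,857.5 × g
Your rotor: r = 56.0 / 2 = 28 cm
251,857.5 = 1.118 × 10⁻⁵ × 28 × N²
N² = 251,857.5 / (31.304 × 10⁻⁵) = 804,553,731
N ≈ √804,553,731 ≈ 28,364.7

28360 RPM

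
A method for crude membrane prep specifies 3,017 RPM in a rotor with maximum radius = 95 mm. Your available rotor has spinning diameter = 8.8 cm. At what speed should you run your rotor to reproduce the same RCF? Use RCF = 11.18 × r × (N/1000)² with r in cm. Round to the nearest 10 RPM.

4430 RPM

Original rotor: r = 95 mm = 9.5 cm
RCF = 11.18 × r × (N/1000)²
RCF_original = 11.18 × 9.5 × (3.017)² = 11.18 × 9.5 × 9.102289 ≈ 966.8 × g
Your rotor: r = 8.8 / 2 = 4.4 cm
966.8 = 11.18 × 4.4 × (N/1000)²
(N/1000)² = 966.8 / 49.192 = 19.6536
N = 1000 × √19.6536 ≈ 4,433.2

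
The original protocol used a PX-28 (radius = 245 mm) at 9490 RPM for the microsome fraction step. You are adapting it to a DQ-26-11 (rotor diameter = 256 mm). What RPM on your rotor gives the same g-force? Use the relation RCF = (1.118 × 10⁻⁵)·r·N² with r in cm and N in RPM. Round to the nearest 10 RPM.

13130 RPM

Original rotor: r = 245 mm = 24.5 cm
RCF_original = 1.118 × 10⁻⁵ × 24.5 × (9490)² = 1.118 × 10⁻⁵ × 24.5 × 90,060,100 ≈ 24,668.4 × g
Your rotor: r = 256 mm / 2 = 128 mm = 12.8 cm
24,668.4 = 1.118 × 10⁻⁵ × 12.8 × N²
N² = 24,668.4 / (14.3104 × 10⁻⁵) = 172,380,926
N ≈ √172,380,926 ≈ 13,129.4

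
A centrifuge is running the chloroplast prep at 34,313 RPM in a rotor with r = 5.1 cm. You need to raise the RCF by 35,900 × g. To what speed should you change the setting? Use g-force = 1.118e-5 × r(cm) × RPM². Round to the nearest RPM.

Current RCF = 1.118 × 10⁻⁵ × 5.1 × (34313)² = 1.118 × 10⁻⁵ × 5.1 × 1,177,381,969 ≈ 67,132 × g
Target RCF = 67,132 + 35,900 = 103,032 × g
N² = 103,032 / (5.7018 × 10⁻⁵) = 1,807,008,313
N ≈ √1,807,008,313 ≈ 42,508.9

N₂ ≈ 42509 RPM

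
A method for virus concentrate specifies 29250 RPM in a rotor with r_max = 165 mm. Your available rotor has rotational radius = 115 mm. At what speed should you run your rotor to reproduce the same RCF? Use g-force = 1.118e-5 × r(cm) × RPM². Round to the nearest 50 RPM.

35050 RPM

Original rotor: r = 165 mm = 16.5 cm
RCF = 1.118 × 10⁻⁵ × r × N²
RCF_original = 1.118 × 10⁻⁵ × 16.5 × (29250)² = 1.118 × 10⁻⁵ × 16.5 × 855,562,500 ≈ 157,825.6 × g
Your rotor: r = 115 mm = 11.5 cm
157,825.6 = 1.118 × 10⁻⁵ × 11.5 × N²
N² = 157,825.6 / (12.857 × 10⁻⁵) = 1,227,546,084
N ≈ √1,227,546,084 ≈ 35,036.4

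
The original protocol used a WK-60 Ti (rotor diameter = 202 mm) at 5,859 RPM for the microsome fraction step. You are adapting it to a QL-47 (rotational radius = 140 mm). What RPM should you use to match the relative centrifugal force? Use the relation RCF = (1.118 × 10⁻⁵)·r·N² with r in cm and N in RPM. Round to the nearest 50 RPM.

≈ 5000 RPM

Original rotor: r = 202 mm / 2 = 101 mm = 10.1 cm
RCF_original = 1.118 × 10⁻⁵ × 10.1 × (5859)² = 1.118 × 10⁻⁵ × 10.1 × 34,327,881 ≈ 3,876.2 × g
Your rotor: r = 140 mm = 14.0 cm
3,876.2 = 1.118 × 10⁻⁵ × 14 × N²
N² = 3,876.2 / (15.652 × 10⁻⁵) = 24,764,886
N ≈ √24,764,886 ≈ 4,976.4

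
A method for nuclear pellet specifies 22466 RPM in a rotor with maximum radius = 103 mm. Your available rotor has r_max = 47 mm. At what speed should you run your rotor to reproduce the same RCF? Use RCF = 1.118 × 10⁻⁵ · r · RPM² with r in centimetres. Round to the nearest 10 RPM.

≈ 33260 RPM

Original rotor: r = 103 mm = 10.3 cm
RCF_original = 1.118 × 10⁻⁵ × 10.3 × (22466)² = 1.118 × 10⁻⁵ × 10.3 × 504,721,156 ≈ 58,120.7 × g
Your rotor: r = 47 mm = 4.7 cm
58,120.7 = 1.118 × 10⁻⁵ × 4.7 × N²
N² = 58,120.7 / (5.2546 × 10⁻⁵) = 1,106,091,805
N ≈ √1,106,091,805 ≈ 33,258.0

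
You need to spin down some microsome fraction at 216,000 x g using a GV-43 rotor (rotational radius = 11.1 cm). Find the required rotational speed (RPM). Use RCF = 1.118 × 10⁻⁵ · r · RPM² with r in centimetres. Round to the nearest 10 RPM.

41720 RPM

216,000 = 1.118 × 10⁻⁵ × 11.1 × N²
N² = 216,000 / (12.4098 × 10⁻⁵) = 1,740,559,880
N ≈ √1,740,559,880 ≈ 41,720.0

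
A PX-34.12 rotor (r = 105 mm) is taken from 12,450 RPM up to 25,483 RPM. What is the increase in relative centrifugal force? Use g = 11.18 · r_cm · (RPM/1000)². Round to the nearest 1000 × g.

58000 × g

r = 105 mm = 10.5 cm
RCF₁ = 11.18 × 10.5 × (12.45)² = 11.18 × 10.5 × 155.0025 ≈ 18,195.7 × g
RCF₂ = 11.18 × 10.5 × (25.483)² = 11.18 × 10.5 × 649.383289 ≈ 76,231.1 × g
Increase = 76,231.1 − 18,195.7 = 58,035.4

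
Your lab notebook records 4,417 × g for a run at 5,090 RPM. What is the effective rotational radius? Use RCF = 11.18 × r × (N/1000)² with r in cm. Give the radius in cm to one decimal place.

15.2 cm

4417 = 11.18 × r × (5.09)²
r = 4417 / (11.18 × 25.9081) = 4417 / 289.6526 ≈ 15.249 cm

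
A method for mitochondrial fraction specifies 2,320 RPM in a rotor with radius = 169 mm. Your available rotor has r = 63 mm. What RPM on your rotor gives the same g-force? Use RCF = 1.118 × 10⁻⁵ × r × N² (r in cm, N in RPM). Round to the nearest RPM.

Original rotor: r = 169 mm = 16.9 cm
RCF_original = 1.118 × 10⁻⁵ × 16.9 × (2320)² = 1.118 × 10⁻⁵ × 16.9 × 5,382,400 ≈ 1,017 × g
Your rotor: r = 63 mm = 6.3 cm
1,017 = 1.118 × 10⁻⁵ × 6.3 × N²
N² = 1,017 / (7.0434 × 10⁻⁵) = 14,439,049
N ≈ √14,439,049 ≈ 3,799.9

≈ 3800 RPM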